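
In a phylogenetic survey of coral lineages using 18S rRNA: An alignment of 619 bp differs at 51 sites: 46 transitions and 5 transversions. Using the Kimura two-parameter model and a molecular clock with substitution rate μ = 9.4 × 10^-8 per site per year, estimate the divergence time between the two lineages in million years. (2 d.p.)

P = 46/619 ≈ 0.074313 and Q = 5/619 ≈ 0.008078.
Under the Kimura two-parameter model, d = −½ ln(1 − 2P − Q) − ¼ ln(1 − 2Q).
1 − 2P − Q = 0.843296, giving −½ ln(0.843296) = 0.085219.
1 − 2Q = 0.983844, giving −¼ ln(0.983844) = 0.004072.
d = 0.085219 + 0.004072 = 0.089291.
Under a molecular clock d = 2μt, so t = d/(2μ) = 0.089291 / (2 × 9.4 × 10^-8) = 0.47 million years.

0.47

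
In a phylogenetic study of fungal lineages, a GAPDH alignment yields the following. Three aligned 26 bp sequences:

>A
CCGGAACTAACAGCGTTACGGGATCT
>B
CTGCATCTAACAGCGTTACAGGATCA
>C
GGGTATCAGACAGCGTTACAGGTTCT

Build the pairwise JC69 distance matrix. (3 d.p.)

d(A,B) = 0.222, d(A,C) = 0.396, d(B,C) = 0.334

A–B: 5/26 sites differ → p ≈ 0.192308, d = −0.75 ln(1 − 0.256411) = 0.222200 ≈ 0.222.
A–C: 8/26 sites differ → p ≈ 0.307692, d = −0.75 ln(1 − 0.410256) = 0.396050 ≈ 0.396.
B–C: 7/26 sites differ → p ≈ 0.269231, d = −0.75 ln(1 − 0.358975) = 0.333515 ≈ 0.334.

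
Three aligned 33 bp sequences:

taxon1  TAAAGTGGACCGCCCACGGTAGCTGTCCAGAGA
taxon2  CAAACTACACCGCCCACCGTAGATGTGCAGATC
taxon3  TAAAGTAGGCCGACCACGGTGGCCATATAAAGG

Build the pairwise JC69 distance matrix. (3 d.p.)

d(taxon1,taxon2) = 0.339, d(taxon1,taxon3) = 0.388, d(taxon2,taxon3) = 0.699

taxon1–taxon2: 9/33 sites differ → p ≈ 0.272727, d = −0.75 ln(1 − 0.363636) = 0.338988 ≈ 0.339.
taxon1–taxon3: 10/33 sites differ → p ≈ 0.30303, d = −0.75 ln(1 − 0.40404) = 0.388186 ≈ 0.388.
taxon2–taxon3: 15/33 sites differ → p ≈ 0.454545, d = −0.75 ln(1 − 0.60606) = 0.698667 ≈ 0.699.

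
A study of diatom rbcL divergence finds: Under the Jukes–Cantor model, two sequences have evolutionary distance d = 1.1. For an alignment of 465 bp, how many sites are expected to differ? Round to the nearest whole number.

268

Invert JC69: p = (3/4)(1 − e^(−4d/3)) = 0.75 × (1 − e^(-1.466667)) = 0.75 × (1 − 0.230693) = 0.576980.
Expected differing sites = pL ≈ 0.576980 × 465 = 268.2957 ≈ 268.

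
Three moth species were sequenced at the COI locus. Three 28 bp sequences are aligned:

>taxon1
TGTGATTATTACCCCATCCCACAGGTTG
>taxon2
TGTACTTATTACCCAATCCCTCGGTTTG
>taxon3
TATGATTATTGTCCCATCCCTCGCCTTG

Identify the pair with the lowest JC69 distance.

taxon1 and taxon2

taxon1–taxon2: 6/28 differ, p = 0.214, d = 0.252.
taxon1–taxon3: 7/28 differ, p = 0.250, d = 0.304.
taxon2–taxon3: 8/28 differ, p = 0.286, d = 0.360.
The smallest distance is between taxon1 and taxon2.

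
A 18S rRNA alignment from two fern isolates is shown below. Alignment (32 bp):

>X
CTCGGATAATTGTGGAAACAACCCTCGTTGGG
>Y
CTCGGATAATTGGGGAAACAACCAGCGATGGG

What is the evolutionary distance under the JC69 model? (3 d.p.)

The sequences differ at 4 of 32 sites (13, 24, 25, 28), so p = 4/32 = 0.125.
d = −(3/4) ln(1 − 4p/3) = −0.75 ln(1 − 0.166667) = −0.75 ln(0.833333)
  = −0.75 × (-0.182322) = 0.136742 substitutions/site.

0.137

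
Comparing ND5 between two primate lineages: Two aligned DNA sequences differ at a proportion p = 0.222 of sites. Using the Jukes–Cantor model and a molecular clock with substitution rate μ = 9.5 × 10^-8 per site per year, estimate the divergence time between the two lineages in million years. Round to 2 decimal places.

d = −(3/4) ln(1 − 4p/3) = −0.75 ln(1 − 0.296) = −0.75 ln(0.704)
  = −0.75 × (-0.350977) = 0.263233 substitutions/site.
Under a molecular clock d = 2μt, so t = d/(2μ) = 0.263233 / (2 × 9.5 × 10^-8) = 1.39 million years.

1.39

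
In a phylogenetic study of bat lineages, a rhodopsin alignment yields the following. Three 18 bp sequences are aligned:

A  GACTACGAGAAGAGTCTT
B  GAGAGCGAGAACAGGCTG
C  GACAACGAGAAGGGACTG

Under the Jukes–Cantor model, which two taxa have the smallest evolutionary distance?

A–B: 6/18 differ, p = 0.333, d = 0.441.
A–C: 4/18 differ, p = 0.222, d = 0.264.
B–C: 5/18 differ, p = 0.278, d = 0.347.
The smallest distance is between A and C.

A and C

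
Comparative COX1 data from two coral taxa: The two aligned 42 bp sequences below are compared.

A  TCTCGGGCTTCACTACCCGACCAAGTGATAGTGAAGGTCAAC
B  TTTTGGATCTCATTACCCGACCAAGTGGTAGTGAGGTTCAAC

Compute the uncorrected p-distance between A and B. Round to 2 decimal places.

The sequences differ at 9 of 42 positions (sites 2, 4, 7, 8, 9, 13, 28, 35, 37).
p = 9/42 = 0.214285… ≈ 0.21 (to 2 d.p.).

0.21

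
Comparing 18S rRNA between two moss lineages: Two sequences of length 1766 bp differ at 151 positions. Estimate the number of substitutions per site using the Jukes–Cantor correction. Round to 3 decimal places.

0.091

p = 151/1766 ≈ 0.085504.
d = −(3/4) ln(1 − 4p/3) = −0.75 ln(1 − 0.114005) = −0.75 ln(0.885995)
  = −0.75 × (-0.121044) = 0.090783 substitutions/site.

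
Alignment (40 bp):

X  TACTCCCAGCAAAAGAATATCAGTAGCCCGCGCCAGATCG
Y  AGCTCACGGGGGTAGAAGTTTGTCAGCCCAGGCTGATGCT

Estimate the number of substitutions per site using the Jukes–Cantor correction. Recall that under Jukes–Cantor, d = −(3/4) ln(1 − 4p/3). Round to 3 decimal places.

0.991

The sequences differ at 22 of 40 sites, so p = 22/40 = 0.55.
d = −(3/4) ln(1 − 4p/3) = −0.75 ln(1 − 0.733333) = −0.75 ln(0.266667)
  = −0.75 × (-1.321755) = 0.991316 substitutions/site.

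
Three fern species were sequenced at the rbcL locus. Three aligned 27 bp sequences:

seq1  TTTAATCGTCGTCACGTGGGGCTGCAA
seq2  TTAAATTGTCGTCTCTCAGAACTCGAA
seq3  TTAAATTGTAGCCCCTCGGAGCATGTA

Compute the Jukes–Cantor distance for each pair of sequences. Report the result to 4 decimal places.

seq1–seq2: 10/27 sites differ → p ≈ 0.37037, d = −0.75 ln(1 − 0.493827) = 0.510658 ≈ 0.5107.
seq1–seq3: 12/27 sites differ → p ≈ 0.444444, d = −0.75 ln(1 − 0.592592) = 0.673455 ≈ 0.6735.
seq2–seq3: 8/27 sites differ → p ≈ 0.296296, d = −0.75 ln(1 − 0.395061) = 0.376971 ≈ 0.3770.

d(seq1,seq2) = 0.5107, d(seq1,seq3) = 0.6735, d(seq2,seq3) = 0.3770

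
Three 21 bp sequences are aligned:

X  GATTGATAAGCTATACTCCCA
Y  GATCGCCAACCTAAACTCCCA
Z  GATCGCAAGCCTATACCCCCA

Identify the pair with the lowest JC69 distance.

X–Y: 5/21 differ, p = 0.238, d = 0.286.
X–Z: 6/21 differ, p = 0.286, d = 0.360.
Y–Z: 4/21 differ, p = 0.190, d = 0.220.
The smallest distance is between Y and Z.

Y and Z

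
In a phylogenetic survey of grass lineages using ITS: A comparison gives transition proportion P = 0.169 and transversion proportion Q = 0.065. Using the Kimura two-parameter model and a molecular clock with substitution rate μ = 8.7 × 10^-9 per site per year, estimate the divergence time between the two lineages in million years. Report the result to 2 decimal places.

16.82

Under the Kimura two-parameter model, d = −½ ln(1 − 2P − Q) − ¼ ln(1 − 2Q).
1 − 2P − Q = 0.597, giving −½ ln(0.597) = 0.257919.
1 − 2Q = 0.87, giving −¼ ln(0.87) = 0.034816.
d = 0.257919 + 0.034816 = 0.292735.
Under a molecular clock d = 2μt, so t = d/(2μ) = 0.292735 / (2 × 8.7 × 10^-9) = 16.82 million years.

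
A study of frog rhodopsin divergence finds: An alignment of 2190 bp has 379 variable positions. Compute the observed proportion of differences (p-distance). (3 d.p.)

p = 379/2190 = 0.173059… ≈ 0.173 (to 3 d.p.).

0.173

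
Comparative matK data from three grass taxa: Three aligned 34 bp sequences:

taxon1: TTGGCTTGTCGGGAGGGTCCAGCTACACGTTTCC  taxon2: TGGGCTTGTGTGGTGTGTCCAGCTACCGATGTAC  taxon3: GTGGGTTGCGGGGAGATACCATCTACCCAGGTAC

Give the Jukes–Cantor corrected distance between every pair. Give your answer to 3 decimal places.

taxon1–taxon2: 10/34 sites differ → p ≈ 0.294118, d = −0.75 ln(1 − 0.392157) = 0.373379 ≈ 0.373.
taxon1–taxon3: 13/34 sites differ → p ≈ 0.382353, d = −0.75 ln(1 − 0.509804) = 0.534712 ≈ 0.535.
taxon2–taxon3: 12/34 sites differ → p ≈ 0.352941, d = −0.75 ln(1 − 0.470588) = 0.476991 ≈ 0.477.

d(taxon1,taxon2) = 0.373, d(taxon1,taxon3) = 0.535, d(taxon2,taxon3) = 0.477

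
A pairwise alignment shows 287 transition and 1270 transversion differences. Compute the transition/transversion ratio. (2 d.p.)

R = 287/1270 = 0.225984… ≈ 0.23 (to 2 d.p.).

0.23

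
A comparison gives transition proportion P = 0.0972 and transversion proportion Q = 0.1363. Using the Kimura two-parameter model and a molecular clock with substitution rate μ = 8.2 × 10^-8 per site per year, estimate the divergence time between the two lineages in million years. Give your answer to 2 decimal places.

1.71

Under the Kimura two-parameter model, d = −½ ln(1 − 2P − Q) − ¼ ln(1 − 2Q).
1 − 2P − Q = 0.6693, giving −½ ln(0.6693) = 0.200761.
1 − 2Q = 0.7274, giving −¼ ln(0.7274) = 0.079570.
d = 0.200761 + 0.079570 = 0.280331.
Under a molecular clock d = 2μt, so t = d/(2μ) = 0.280331 / (2 × 8.2 × 10^-8) = 1.71 million years.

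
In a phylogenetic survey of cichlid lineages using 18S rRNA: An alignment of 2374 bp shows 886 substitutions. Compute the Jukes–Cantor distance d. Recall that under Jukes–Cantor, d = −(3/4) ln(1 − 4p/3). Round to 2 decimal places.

p = 886/2374 ≈ 0.37321.
d = −(3/4) ln(1 − 4p/3) = −0.75 ln(1 − 0.497613) = −0.75 ln(0.502387)
  = −0.75 × (-0.688385) = 0.516289 substitutions/site.

0.52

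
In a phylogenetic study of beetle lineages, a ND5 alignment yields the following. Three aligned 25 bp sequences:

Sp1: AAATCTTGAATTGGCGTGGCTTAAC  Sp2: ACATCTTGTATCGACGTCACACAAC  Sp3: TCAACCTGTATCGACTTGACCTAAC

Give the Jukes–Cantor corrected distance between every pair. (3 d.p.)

d(Sp1,Sp2) = 0.417, d(Sp1,Sp3) = 0.572, d(Sp2,Sp3) = 0.351

Sp1–Sp2: 8/25 sites differ → p = 0.32, d = −0.75 ln(1 − 0.426667) = 0.417216 ≈ 0.417.
Sp1–Sp3: 10/25 sites differ → p = 0.4, d = −0.75 ln(1 − 0.533333) = 0.571605 ≈ 0.572.
Sp2–Sp3: 7/25 sites differ → p = 0.28, d = −0.75 ln(1 − 0.373333) = 0.350505 ≈ 0.351.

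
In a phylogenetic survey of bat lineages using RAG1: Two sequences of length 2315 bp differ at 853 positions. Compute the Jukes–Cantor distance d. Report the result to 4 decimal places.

0.5069

p = 853/2315 ≈ 0.368467.
d = −(3/4) ln(1 − 4p/3) = −0.75 ln(1 − 0.491289) = −0.75 ln(0.508711)
  = −0.75 × (-0.675875) = 0.506906 substitutions/site.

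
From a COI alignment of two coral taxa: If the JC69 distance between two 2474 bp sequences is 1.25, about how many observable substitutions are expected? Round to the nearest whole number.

1505

Invert JC69: p = (3/4)(1 − e^(−4d/3)) = 0.75 × (1 − e^(-1.666667)) = 0.75 × (1 − 0.188876) = 0.608343.
Expected differing sites = pL ≈ 0.608343 × 2474 = 1505.040582 ≈ 1505.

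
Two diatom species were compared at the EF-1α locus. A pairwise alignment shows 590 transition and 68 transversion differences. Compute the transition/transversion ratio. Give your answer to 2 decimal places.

8.68

R = 590/68 = 8.676470… ≈ 8.68 (to 2 d.p.).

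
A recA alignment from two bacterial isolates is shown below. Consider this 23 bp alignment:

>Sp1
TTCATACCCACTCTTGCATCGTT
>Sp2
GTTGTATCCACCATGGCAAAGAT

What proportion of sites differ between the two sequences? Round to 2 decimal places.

0.43

The sequences differ at 10 of 23 positions (sites 1, 3, 4, 7, 12, 13, 15, 19, 20, 22).
p = 10/23 = 0.434782… ≈ 0.43 (to 2 d.p.).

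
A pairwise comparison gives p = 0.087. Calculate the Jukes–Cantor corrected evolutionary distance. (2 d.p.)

d = −(3/4) ln(1 − 4p/3) = −0.75 ln(1 − 0.116) = −0.75 ln(0.884)
  = −0.75 × (-0.123298) = 0.092474 substitutions/site.

0.09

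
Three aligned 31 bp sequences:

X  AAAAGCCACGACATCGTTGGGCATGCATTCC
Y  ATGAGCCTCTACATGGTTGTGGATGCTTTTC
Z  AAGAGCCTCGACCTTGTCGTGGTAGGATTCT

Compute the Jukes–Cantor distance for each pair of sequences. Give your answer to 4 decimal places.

X–Y: 9/31 sites differ → p ≈ 0.290323, d = −0.75 ln(1 − 0.387097) = 0.367161 ≈ 0.3672.
X–Z: 11/31 sites differ → p ≈ 0.354839, d = −0.75 ln(1 − 0.473119) = 0.480585 ≈ 0.4806.
Y–Z: 11/31 sites differ → p ≈ 0.354839, d = −0.75 ln(1 − 0.473119) = 0.480585 ≈ 0.4806.

d(X,Y) = 0.3672, d(X,Z) = 0.4806, d(Y,Z) = 0.4806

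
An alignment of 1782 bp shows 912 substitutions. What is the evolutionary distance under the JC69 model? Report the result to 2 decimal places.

p = 912/1782 ≈ 0.511785.
d = −(3/4) ln(1 − 4p/3) = −0.75 ln(1 − 0.68238) = −0.75 ln(0.31762)
  = −0.75 × (-1.146900) = 0.860175 substitutions/site.

0.86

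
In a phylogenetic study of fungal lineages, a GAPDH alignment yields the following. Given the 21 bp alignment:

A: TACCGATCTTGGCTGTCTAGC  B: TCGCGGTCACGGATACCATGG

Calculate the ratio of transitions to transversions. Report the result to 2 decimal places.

Transitions are A↔G and C↔T; transversions are all other mismatches.
Transitions: 4. Transversions: 7.
R = 4/7 = 0.571428… ≈ 0.57 (to 2 d.p.).

0.57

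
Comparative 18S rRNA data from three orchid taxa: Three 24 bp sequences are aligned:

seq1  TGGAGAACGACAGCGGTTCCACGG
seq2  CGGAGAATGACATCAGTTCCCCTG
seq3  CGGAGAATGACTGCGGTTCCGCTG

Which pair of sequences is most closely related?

seq2 and seq3

seq1–seq2: 6/24 differ, p = 0.250, d = 0.304.
seq1–seq3: 5/24 differ, p = 0.208, d = 0.244.
seq2–seq3: 4/24 differ, p = 0.167, d = 0.188.
The smallest distance is between seq2 and seq3.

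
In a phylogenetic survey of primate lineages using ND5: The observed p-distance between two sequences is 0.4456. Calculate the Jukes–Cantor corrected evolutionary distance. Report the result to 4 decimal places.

d = −(3/4) ln(1 − 4p/3) = −0.75 ln(1 − 0.594133) = −0.75 ln(0.405867)
  = −0.75 × (-0.901730) = 0.676298 substitutions/site.

0.6763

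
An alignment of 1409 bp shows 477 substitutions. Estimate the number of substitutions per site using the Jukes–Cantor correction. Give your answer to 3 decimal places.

p = 477/1409 ≈ 0.338538.
d = −(3/4) ln(1 − 4p/3) = −0.75 ln(1 − 0.451384) = −0.75 ln(0.548616)
  = −0.75 × (-0.600357) = 0.450268 substitutions/site.

0.450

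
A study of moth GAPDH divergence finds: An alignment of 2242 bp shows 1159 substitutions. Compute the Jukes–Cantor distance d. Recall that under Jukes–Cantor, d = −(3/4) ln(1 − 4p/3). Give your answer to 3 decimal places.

p = 1159/2242 ≈ 0.516949.
d = −(3/4) ln(1 − 4p/3) = −0.75 ln(1 − 0.689265) = −0.75 ln(0.310735)
  = −0.75 × (-1.168815) = 0.876611 substitutions/site.

0.877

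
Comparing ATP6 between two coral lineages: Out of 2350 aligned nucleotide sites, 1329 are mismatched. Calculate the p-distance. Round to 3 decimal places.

0.566

p = 1329/2350 = 0.565531… ≈ 0.566 (to 3 d.p.).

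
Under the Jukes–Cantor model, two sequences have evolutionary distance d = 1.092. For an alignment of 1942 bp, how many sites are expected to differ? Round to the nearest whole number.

1117

Invert JC69: p = (3/4)(1 − e^(−4d/3)) = 0.75 × (1 − e^(-1.456)) = 0.75 × (1 − 0.233167) = 0.575125.
Expected differing sites = pL ≈ 0.575125 × 1942 = 1116.89275 ≈ 1117.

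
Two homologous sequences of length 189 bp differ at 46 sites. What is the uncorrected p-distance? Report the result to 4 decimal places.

0.2434

p = 46/189 = 0.243386… ≈ 0.2434 (to 4 d.p.).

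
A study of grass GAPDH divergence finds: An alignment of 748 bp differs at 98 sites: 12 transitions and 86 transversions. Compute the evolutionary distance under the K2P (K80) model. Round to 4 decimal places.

P = 12/748 ≈ 0.016043 and Q = 86/748 ≈ 0.114973.
Under the Kimura two-parameter model, d = −½ ln(1 − 2P − Q) − ¼ ln(1 − 2Q).
1 − 2P − Q = 0.852941, giving −½ ln(0.852941) = 0.079532.
1 − 2Q = 0.770054, giving −¼ ln(0.770054) = 0.065324.
d = 0.079532 + 0.065324 = 0.144856.

0.1449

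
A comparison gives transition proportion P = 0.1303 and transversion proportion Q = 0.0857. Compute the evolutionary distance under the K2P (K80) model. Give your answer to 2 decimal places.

Under the Kimura two-parameter model, d = −½ ln(1 − 2P − Q) − ¼ ln(1 − 2Q).
1 − 2P − Q = 0.6537, giving −½ ln(0.6537) = 0.212553.
1 − 2Q = 0.8286, giving −¼ ln(0.8286) = 0.047004.
d = 0.212553 + 0.047004 = 0.259557.

0.26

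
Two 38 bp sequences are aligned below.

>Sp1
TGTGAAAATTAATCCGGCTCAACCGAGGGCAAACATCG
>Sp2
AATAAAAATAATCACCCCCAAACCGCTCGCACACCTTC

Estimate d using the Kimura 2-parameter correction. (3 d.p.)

Of 38 sites, 5 differences are transitions and 13 are transversions, so P = 5/38 ≈ 0.131579 and Q = 13/38 ≈ 0.342105.
Under the Kimura two-parameter model, d = −½ ln(1 − 2P − Q) − ¼ ln(1 − 2Q).
1 − 2P − Q = 0.394737, giving −½ ln(0.394737) = 0.464768.
1 − 2Q = 0.31579, giving −¼ ln(0.31579) = 0.288169.
d = 0.464768 + 0.288169 = 0.752937.

0.753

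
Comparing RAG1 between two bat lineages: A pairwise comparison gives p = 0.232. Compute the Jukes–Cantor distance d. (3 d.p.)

0.278

d = −(3/4) ln(1 − 4p/3) = −0.75 ln(1 − 0.309333) = −0.75 ln(0.690667)
  = −0.75 × (-0.370097) = 0.277573 substitutions/site.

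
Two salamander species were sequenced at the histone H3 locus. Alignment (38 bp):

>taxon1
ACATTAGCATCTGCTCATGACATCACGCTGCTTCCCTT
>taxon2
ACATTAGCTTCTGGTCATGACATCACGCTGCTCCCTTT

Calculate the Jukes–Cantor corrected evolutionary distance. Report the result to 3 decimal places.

The sequences differ at 4 of 38 sites (9, 14, 33, 36), so p = 4/38 ≈ 0.105263.
d = −(3/4) ln(1 − 4p/3) = −0.75 ln(1 − 0.140351) = −0.75 ln(0.859649)
  = −0.75 × (-0.151231) = 0.113423 substitutions/site.

0.113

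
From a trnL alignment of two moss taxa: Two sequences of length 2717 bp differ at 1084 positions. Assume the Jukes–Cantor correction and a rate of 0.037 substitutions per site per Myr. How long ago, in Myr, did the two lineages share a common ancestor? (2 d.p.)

p = 1084/2717 ≈ 0.398969.
d = −(3/4) ln(1 − 4p/3) = −0.75 ln(1 − 0.531959) = −0.75 ln(0.468041)
  = −0.75 × (-0.759199) = 0.569399 substitutions/site.
Under a molecular clock d = 2μt, so t = d/(2μ) = 0.569399 / (2 × 0.037) = 7.69 Myr.

7.69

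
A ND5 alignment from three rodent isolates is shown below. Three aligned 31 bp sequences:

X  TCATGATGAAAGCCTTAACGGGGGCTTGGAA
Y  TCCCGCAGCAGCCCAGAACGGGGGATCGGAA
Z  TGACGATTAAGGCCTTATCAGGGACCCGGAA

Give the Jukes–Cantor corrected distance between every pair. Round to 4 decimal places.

d(X,Y) = 0.4806, d(X,Z) = 0.3672, d(Y,Z) = 0.6913

X–Y: 11/31 sites differ → p ≈ 0.354839, d = −0.75 ln(1 − 0.473119) = 0.480585 ≈ 0.4806.
X–Z: 9/31 sites differ → p ≈ 0.290323, d = −0.75 ln(1 − 0.387097) = 0.367161 ≈ 0.3672.
Y–Z: 14/31 sites differ → p ≈ 0.451613, d = −0.75 ln(1 − 0.602151) = 0.691262 ≈ 0.6913.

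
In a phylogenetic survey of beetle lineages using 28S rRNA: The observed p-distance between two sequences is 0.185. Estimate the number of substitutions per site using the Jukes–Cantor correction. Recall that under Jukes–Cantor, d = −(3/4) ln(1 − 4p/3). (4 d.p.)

0.2124

d = −(3/4) ln(1 − 4p/3) = −0.75 ln(1 − 0.246667) = −0.75 ln(0.753333)
  = −0.75 × (-0.283248) = 0.212436 substitutions/site.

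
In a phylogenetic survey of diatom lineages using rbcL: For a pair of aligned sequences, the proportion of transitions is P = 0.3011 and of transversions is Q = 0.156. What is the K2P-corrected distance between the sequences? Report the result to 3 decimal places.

Under the Kimura two-parameter model, d = −½ ln(1 − 2P − Q) − ¼ ln(1 − 2Q).
1 − 2P − Q = 0.2418, giving −½ ln(0.2418) = 0.709822.
1 − 2Q = 0.688, giving −¼ ln(0.688) = 0.093492.
d = 0.709822 + 0.093492 = 0.803314.

0.803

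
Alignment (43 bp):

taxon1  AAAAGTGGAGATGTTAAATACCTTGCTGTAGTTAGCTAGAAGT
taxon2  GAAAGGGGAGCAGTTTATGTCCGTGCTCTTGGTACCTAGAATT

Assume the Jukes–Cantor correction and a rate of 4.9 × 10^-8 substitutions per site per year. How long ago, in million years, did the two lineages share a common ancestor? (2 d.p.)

The sequences differ at 14 of 43 sites, so p = 14/43 ≈ 0.325581.
d = −(3/4) ln(1 − 4p/3) = −0.75 ln(1 − 0.434108) = −0.75 ln(0.565892)
  = −0.75 × (-0.569352) = 0.427014 substitutions/site.
Under a molecular clock d = 2μt, so t = d/(2μ) = 0.427014 / (2 × 4.9 × 10^-8) = 4.36 million years.

4.36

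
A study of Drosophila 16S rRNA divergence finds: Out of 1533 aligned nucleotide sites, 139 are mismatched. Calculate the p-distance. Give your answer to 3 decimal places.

p = 139/1533 = 0.090671… ≈ 0.091 (to 3 d.p.).

0.091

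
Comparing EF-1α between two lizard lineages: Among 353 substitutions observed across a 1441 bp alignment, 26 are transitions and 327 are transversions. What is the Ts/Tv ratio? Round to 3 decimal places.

R = 26/327 = 0.079510… ≈ 0.080 (to 3 d.p.).

0.080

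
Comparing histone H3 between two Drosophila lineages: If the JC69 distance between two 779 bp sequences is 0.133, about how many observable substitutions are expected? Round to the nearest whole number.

95

Invert JC69: p = (3/4)(1 − e^(−4d/3)) = 0.75 × (1 − e^(-0.177333)) = 0.75 × (1 − 0.837501) = 0.121874.
Expected differing sites = pL ≈ 0.121874 × 779 = 94.939846 ≈ 95.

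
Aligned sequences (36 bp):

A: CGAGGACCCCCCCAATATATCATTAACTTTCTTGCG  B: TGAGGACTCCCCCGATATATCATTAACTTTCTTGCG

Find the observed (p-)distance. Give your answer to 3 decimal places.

The sequences differ at 3 of 36 positions (sites 1, 8, 14).
p = 3/36 = 0.083333… ≈ 0.083 (to 3 d.p.).

0.083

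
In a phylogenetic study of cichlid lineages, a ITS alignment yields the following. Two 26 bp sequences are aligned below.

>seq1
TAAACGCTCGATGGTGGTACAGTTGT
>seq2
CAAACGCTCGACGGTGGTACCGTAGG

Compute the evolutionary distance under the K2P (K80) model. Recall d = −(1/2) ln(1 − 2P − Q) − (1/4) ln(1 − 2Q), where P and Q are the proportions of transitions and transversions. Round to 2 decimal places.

0.22

Of 26 sites, 2 differences are transitions and 3 are transversions, so P = 2/26 ≈ 0.076923 and Q = 3/26 ≈ 0.115385.
Under the Kimura two-parameter model, d = −½ ln(1 − 2P − Q) − ¼ ln(1 − 2Q).
1 − 2P − Q = 0.730769, giving −½ ln(0.730769) = 0.156829.
1 − 2Q = 0.76923, giving −¼ ln(0.76923) = 0.065591.
d = 0.156829 + 0.065591 = 0.222420.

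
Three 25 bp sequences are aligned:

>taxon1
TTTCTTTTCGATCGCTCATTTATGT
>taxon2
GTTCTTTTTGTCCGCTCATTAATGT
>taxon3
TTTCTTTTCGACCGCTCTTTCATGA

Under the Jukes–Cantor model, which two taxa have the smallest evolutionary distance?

taxon1 and taxon3

taxon1–taxon2: 5/25 differ, p = 0.200, d = 0.233.
taxon1–taxon3: 4/25 differ, p = 0.160, d = 0.180.
taxon2–taxon3: 6/25 differ, p = 0.240, d = 0.289.
The smallest distance is between taxon1 and taxon3.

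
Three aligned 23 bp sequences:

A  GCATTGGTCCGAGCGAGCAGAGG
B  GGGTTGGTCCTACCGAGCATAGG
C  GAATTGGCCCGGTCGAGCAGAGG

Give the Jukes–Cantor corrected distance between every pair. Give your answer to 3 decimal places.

d(A,B) = 0.257, d(A,C) = 0.198, d(B,C) = 0.390

A–B: 5/23 sites differ → p ≈ 0.217391, d = −0.75 ln(1 − 0.289855) = 0.256715 ≈ 0.257.
A–C: 4/23 sites differ → p ≈ 0.173913, d = −0.75 ln(1 − 0.231884) = 0.197861 ≈ 0.198.
B–C: 7/23 sites differ → p ≈ 0.304348, d = −0.75 ln(1 − 0.405797) = 0.390401 ≈ 0.390.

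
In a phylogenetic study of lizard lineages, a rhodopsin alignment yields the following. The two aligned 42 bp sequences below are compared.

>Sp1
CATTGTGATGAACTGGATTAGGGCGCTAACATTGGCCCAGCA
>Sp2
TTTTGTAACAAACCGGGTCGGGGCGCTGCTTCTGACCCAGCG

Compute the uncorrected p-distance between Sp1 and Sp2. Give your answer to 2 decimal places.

0.38

The sequences differ at 16 of 42 positions.
p = 16/42 = 0.380952… ≈ 0.38 (to 2 d.p.).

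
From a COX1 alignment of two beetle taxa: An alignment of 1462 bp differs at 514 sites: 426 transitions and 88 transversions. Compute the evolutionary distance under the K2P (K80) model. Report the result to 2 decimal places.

0.55

P = 426/1462 ≈ 0.291382 and Q = 88/1462 ≈ 0.060192.
Under the Kimura two-parameter model, d = −½ ln(1 − 2P − Q) − ¼ ln(1 − 2Q).
1 − 2P − Q = 0.357044, giving −½ ln(0.357044) = 0.514948.
1 − 2Q = 0.879616, giving −¼ ln(0.879616) = 0.032067.
d = 0.514948 + 0.032067 = 0.547015.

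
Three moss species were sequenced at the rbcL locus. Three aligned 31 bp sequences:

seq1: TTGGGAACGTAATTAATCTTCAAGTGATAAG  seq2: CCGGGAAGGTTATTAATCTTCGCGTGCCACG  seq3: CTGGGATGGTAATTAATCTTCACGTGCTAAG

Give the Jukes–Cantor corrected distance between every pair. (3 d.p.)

seq1–seq2: 9/31 sites differ → p ≈ 0.290323, d = −0.75 ln(1 − 0.387097) = 0.367161 ≈ 0.367.
seq1–seq3: 5/31 sites differ → p ≈ 0.16129, d = −0.75 ln(1 − 0.215053) = 0.181604 ≈ 0.182.
seq2–seq3: 6/31 sites differ → p ≈ 0.193548, d = −0.75 ln(1 − 0.258064) = 0.223869 ≈ 0.224.

d(seq1,seq2) = 0.367, d(seq1,seq3) = 0.182, d(seq2,seq3) = 0.224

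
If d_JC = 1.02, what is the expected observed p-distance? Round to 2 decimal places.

p = (3/4)(1 − e^(−4d/3)) = 0.75 × (1 − e^(-1.36)) = 0.75 × (1 − 0.256661) = 0.557504.

0.56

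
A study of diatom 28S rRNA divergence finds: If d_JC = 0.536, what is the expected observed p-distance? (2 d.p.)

p = (3/4)(1 − e^(−4d/3)) = 0.75 × (1 − e^(-0.714667)) = 0.75 × (1 − 0.489355) = 0.382984.

0.38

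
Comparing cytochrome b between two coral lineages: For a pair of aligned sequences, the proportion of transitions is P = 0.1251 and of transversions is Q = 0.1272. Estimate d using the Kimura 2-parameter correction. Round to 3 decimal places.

0.310

Under the Kimura two-parameter model, d = −½ ln(1 − 2P − Q) − ¼ ln(1 − 2Q).
1 − 2P − Q = 0.6226, giving −½ ln(0.6226) = 0.236926.
1 − 2Q = 0.7456, giving −¼ ln(0.7456) = 0.073392.
d = 0.236926 + 0.073392 = 0.310318.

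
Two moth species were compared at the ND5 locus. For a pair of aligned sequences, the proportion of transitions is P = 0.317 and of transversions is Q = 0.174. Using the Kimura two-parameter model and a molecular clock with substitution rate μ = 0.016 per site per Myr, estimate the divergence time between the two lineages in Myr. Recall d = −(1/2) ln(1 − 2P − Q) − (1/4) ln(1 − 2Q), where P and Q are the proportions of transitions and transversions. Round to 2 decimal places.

Under the Kimura two-parameter model, d = −½ ln(1 − 2P − Q) − ¼ ln(1 − 2Q).
1 − 2P − Q = 0.192, giving −½ ln(0.192) = 0.825130.
1 − 2Q = 0.652, giving −¼ ln(0.652) = 0.106928.
d = 0.825130 + 0.106928 = 0.932058.
Under a molecular clock d = 2μt, so t = d/(2μ) = 0.932058 / (2 × 0.016) = 29.13 Myr.

29.13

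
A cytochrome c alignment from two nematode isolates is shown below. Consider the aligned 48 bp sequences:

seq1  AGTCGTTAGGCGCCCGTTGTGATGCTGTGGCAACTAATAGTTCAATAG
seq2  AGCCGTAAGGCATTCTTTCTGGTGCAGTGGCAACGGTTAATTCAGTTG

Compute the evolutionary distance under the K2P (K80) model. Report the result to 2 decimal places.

0.41

Of 48 sites, 8 differences are transitions and 7 are transversions, so P = 8/48 ≈ 0.166667 and Q = 7/48 ≈ 0.145833.
Under the Kimura two-parameter model, d = −½ ln(1 − 2P − Q) − ¼ ln(1 − 2Q).
1 − 2P − Q = 0.520833, giving −½ ln(0.520833) = 0.326163.
1 − 2Q = 0.708334, giving −¼ ln(0.708334) = 0.086210.
d = 0.326163 + 0.086210 = 0.412373.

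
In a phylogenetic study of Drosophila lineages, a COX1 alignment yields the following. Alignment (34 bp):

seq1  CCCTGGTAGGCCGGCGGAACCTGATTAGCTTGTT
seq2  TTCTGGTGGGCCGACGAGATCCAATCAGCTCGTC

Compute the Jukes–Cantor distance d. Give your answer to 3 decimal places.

The sequences differ at 12 of 34 sites, so p = 12/34 ≈ 0.352941.
d = −(3/4) ln(1 − 4p/3) = −0.75 ln(1 − 0.470588) = −0.75 ln(0.529412)
  = −0.75 × (-0.635988) = 0.476991 substitutions/site.

0.477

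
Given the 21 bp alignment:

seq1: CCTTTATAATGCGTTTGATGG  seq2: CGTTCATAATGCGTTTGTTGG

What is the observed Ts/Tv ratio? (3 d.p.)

Transitions are A↔G and C↔T; transversions are all other mismatches.
Transitions: 1. Transversions: 2.
R = 1/2 = 0.500.

0.500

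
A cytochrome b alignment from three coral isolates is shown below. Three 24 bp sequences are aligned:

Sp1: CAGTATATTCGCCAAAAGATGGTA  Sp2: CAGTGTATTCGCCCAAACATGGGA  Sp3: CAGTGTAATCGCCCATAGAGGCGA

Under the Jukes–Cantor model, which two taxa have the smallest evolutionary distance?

Sp1 and Sp2

Sp1–Sp2: 4/24 differ, p = 0.167, d = 0.188.
Sp1–Sp3: 7/24 differ, p = 0.292, d = 0.369.
Sp2–Sp3: 5/24 differ, p = 0.208, d = 0.244.
The smallest distance is between Sp1 and Sp2.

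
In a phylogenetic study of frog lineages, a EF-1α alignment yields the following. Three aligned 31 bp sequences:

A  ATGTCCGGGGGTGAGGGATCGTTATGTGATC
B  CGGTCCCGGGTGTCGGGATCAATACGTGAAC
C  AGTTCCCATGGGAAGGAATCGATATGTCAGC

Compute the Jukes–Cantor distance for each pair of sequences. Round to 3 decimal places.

A–B: 11/31 sites differ → p ≈ 0.354839, d = −0.75 ln(1 − 0.473119) = 0.480585 ≈ 0.481.
A–C: 11/31 sites differ → p ≈ 0.354839, d = −0.75 ln(1 − 0.473119) = 0.480585 ≈ 0.481.
B–C: 12/31 sites differ → p ≈ 0.387097, d = −0.75 ln(1 − 0.516129) = 0.544453 ≈ 0.544.

d(A,B) = 0.481, d(A,C) = 0.481, d(B,C) = 0.544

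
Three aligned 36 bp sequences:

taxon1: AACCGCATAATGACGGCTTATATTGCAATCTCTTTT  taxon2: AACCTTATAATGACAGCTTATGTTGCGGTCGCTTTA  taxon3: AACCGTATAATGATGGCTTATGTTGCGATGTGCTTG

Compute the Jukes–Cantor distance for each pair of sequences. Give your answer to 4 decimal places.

taxon1–taxon2: 8/36 sites differ → p ≈ 0.222222, d = −0.75 ln(1 − 0.296296) = 0.263548 ≈ 0.2635.
taxon1–taxon3: 8/36 sites differ → p ≈ 0.222222, d = −0.75 ln(1 − 0.296296) = 0.263548 ≈ 0.2635.
taxon2–taxon3: 9/36 sites differ → p = 0.25, d = −0.75 ln(1 − 0.333333) = 0.304098 ≈ 0.3041.

d(taxon1,taxon2) = 0.2635, d(taxon1,taxon3) = 0.2635, d(taxon2,taxon3) = 0.3041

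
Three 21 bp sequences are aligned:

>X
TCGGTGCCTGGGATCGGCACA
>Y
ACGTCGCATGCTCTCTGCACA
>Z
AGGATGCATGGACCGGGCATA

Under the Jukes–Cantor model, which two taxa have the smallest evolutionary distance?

X and Y

X–Y: 8/21 differ, p = 0.381, d = 0.532.
X–Z: 9/21 differ, p = 0.429, d = 0.635.
Y–Z: 9/21 differ, p = 0.429, d = 0.635.
The smallest distance is between X and Y.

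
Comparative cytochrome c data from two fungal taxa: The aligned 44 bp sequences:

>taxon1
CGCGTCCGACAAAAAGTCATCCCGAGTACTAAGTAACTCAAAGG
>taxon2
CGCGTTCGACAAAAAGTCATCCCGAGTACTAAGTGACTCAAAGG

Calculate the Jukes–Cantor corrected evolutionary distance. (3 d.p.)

0.047

The sequences differ at 2 of 44 sites (6, 35), so p = 2/44 ≈ 0.045455.
d = −(3/4) ln(1 − 4p/3) = −0.75 ln(1 − 0.060607) = −0.75 ln(0.939393)
  = −0.75 × (-0.062521) = 0.046891 substitutions/site.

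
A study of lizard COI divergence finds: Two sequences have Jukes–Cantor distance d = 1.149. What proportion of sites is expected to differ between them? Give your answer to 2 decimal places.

p = (3/4)(1 − e^(−4d/3)) = 0.75 × (1 − e^(-1.532)) = 0.75 × (1 − 0.216103) = 0.587923.

0.59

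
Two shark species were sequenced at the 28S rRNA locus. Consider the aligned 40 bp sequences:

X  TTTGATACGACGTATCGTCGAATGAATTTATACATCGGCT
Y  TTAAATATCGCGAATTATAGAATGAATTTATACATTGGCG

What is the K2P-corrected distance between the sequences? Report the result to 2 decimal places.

Of 40 sites, 6 differences are transitions and 5 are transversions, so P = 6/40 = 0.15 and Q = 5/40 = 0.125.
Under the Kimura two-parameter model, d = −½ ln(1 − 2P − Q) − ¼ ln(1 − 2Q).
1 − 2P − Q = 0.575, giving −½ ln(0.575) = 0.276693.
1 − 2Q = 0.75, giving −¼ ln(0.75) = 0.071921.
d = 0.276693 + 0.071921 = 0.348614.

0.35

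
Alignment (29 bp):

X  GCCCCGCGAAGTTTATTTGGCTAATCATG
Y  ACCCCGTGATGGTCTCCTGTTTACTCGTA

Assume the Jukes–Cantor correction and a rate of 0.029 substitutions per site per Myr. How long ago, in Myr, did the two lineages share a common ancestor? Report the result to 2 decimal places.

The sequences differ at 13 of 29 sites, so p = 13/29 ≈ 0.448276.
d = −(3/4) ln(1 − 4p/3) = −0.75 ln(1 − 0.597701) = −0.75 ln(0.402299)
  = −0.75 × (-0.910560) = 0.682920 substitutions/site.
Under a molecular clock d = 2μt, so t = d/(2μ) = 0.682920 / (2 × 0.029) = 11.77 Myr.

11.77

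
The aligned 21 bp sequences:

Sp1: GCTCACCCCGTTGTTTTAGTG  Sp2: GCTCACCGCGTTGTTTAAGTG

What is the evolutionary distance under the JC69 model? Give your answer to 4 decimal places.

The sequences differ at 2 of 21 sites (8, 17), so p = 2/21 ≈ 0.095238.
d = −(3/4) ln(1 − 4p/3) = −0.75 ln(1 − 0.126984) = −0.75 ln(0.873016)
  = −0.75 × (-0.135801) = 0.101851 substitutions/site.

0.1019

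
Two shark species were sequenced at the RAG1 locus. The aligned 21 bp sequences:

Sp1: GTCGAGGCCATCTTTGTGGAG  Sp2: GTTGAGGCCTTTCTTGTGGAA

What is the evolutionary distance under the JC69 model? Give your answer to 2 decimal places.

The sequences differ at 5 of 21 sites (3, 10, 12, 13, 21), so p = 5/21 ≈ 0.238095.
d = −(3/4) ln(1 − 4p/3) = −0.75 ln(1 − 0.31746) = −0.75 ln(0.68254)
  = −0.75 × (-0.381934) = 0.286451 substitutions/site.

0.29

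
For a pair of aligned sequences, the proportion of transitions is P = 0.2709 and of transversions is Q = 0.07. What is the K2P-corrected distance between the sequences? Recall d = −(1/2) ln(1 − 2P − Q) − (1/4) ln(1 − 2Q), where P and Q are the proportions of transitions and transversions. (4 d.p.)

0.5108

Under the Kimura two-parameter model, d = −½ ln(1 − 2P − Q) − ¼ ln(1 − 2Q).
1 − 2P − Q = 0.3882, giving −½ ln(0.3882) = 0.473117.
1 − 2Q = 0.86, giving −¼ ln(0.86) = 0.037706.
d = 0.473117 + 0.037706 = 0.510823.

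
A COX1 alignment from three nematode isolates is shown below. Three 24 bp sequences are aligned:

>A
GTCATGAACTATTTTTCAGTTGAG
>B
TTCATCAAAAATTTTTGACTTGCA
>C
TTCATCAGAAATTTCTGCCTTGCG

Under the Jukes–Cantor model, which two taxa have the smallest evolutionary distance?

A–B: 8/24 differ, p = 0.333, d = 0.441.
A–C: 10/24 differ, p = 0.417, d = 0.608.
B–C: 4/24 differ, p = 0.167, d = 0.188.
The smallest distance is between B and C.

B and C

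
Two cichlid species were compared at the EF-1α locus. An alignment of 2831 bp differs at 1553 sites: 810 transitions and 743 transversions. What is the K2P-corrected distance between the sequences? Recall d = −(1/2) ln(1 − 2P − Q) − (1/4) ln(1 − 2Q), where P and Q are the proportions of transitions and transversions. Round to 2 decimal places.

P = 810/2831 ≈ 0.286118 and Q = 743/2831 ≈ 0.262451.
Under the Kimura two-parameter model, d = −½ ln(1 − 2P − Q) − ¼ ln(1 − 2Q).
1 − 2P − Q = 0.165313, giving −½ ln(0.165313) = 0.899957.
1 − 2Q = 0.475098, giving −¼ ln(0.475098) = 0.186059.
d = 0.899957 + 0.186059 = 1.086016.

1.09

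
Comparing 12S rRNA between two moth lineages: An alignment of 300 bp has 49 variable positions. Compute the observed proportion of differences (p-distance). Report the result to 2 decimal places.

p = 49/300 = 0.163333… ≈ 0.16 (to 2 d.p.).

0.16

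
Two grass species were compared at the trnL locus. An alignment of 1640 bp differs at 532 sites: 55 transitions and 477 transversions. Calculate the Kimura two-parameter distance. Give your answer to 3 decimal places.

0.439

P = 55/1640 ≈ 0.033537 and Q = 477/1640 ≈ 0.290854.
Under the Kimura two-parameter model, d = −½ ln(1 − 2P − Q) − ¼ ln(1 − 2Q).
1 − 2P − Q = 0.642072, giving −½ ln(0.642072) = 0.221527.
1 − 2Q = 0.418292, giving −¼ ln(0.418292) = 0.217894.
d = 0.221527 + 0.217894 = 0.439421.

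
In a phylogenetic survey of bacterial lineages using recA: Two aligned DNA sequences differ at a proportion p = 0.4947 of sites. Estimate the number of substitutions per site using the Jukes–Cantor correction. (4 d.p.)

0.8082

d = −(3/4) ln(1 − 4p/3) = −0.75 ln(1 − 0.6596) = −0.75 ln(0.3404)
  = −0.75 × (-1.077634) = 0.808226 substitutions/site.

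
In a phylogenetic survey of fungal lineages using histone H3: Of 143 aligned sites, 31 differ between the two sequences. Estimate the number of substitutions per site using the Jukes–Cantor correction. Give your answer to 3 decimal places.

0.256

p = 31/143 ≈ 0.216783.
d = −(3/4) ln(1 − 4p/3) = −0.75 ln(1 − 0.289044) = −0.75 ln(0.710956)
  = −0.75 × (-0.341145) = 0.255859 substitutions/site.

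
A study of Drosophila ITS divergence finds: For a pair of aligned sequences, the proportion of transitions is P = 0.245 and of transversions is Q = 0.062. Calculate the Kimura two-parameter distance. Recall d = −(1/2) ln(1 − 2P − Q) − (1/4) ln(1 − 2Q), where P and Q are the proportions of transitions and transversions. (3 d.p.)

0.435

Under the Kimura two-parameter model, d = −½ ln(1 − 2P − Q) − ¼ ln(1 − 2Q).
1 − 2P − Q = 0.448, giving −½ ln(0.448) = 0.401481.
1 − 2Q = 0.876, giving −¼ ln(0.876) = 0.033097.
d = 0.401481 + 0.033097 = 0.434578.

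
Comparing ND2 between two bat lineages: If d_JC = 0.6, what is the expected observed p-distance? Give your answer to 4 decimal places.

0.4130

p = (3/4)(1 − e^(−4d/3)) = 0.75 × (1 − e^(-0.8)) = 0.75 × (1 − 0.449329) = 0.413003.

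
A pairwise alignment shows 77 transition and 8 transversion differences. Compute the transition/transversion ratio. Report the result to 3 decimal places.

R = 77/8 = 9.625.

9.625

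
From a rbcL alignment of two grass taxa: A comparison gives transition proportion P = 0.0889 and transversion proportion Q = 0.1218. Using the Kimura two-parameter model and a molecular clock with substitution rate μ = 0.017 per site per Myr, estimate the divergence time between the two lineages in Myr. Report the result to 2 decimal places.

7.29

Under the Kimura two-parameter model, d = −½ ln(1 − 2P − Q) − ¼ ln(1 − 2Q).
1 − 2P − Q = 0.7004, giving −½ ln(0.7004) = 0.178052.
1 − 2Q = 0.7564, giving −¼ ln(0.7564) = 0.069796.
d = 0.178052 + 0.069796 = 0.247848.
Under a molecular clock d = 2μt, so t = d/(2μ) = 0.247848 / (2 × 0.017) = 7.29 Myr.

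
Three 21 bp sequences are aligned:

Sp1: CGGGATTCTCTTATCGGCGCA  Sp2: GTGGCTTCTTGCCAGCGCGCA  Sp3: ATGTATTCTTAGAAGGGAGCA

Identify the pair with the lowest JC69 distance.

Sp1–Sp2: 10/21 differ, p = 0.476, d = 0.756.
Sp1–Sp3: 9/21 differ, p = 0.429, d = 0.635.
Sp2–Sp3: 8/21 differ, p = 0.381, d = 0.532.
The smallest distance is between Sp2 and Sp3.

Sp2 and Sp3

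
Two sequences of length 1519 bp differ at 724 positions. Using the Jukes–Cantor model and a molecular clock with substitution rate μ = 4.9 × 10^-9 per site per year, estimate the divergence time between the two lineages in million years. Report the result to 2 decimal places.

77.24

p = 724/1519 ≈ 0.476629.
d = −(3/4) ln(1 − 4p/3) = −0.75 ln(1 − 0.635505) = −0.75 ln(0.364495)
  = −0.75 × (-1.009242) = 0.756932 substitutions/site.
Under a molecular clock d = 2μt, so t = d/(2μ) = 0.756932 / (2 × 4.9 × 10^-9) = 77.24 million years.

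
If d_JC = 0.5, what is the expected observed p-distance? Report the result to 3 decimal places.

0.365

p = (3/4)(1 − e^(−4d/3)) = 0.75 × (1 − e^(-0.666667)) = 0.75 × (1 − 0.513417) = 0.364937.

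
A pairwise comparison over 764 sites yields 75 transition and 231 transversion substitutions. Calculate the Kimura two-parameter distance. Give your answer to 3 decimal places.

0.577

P = 75/764 ≈ 0.098168 and Q = 231/764 ≈ 0.302356.
Under the Kimura two-parameter model, d = −½ ln(1 − 2P − Q) − ¼ ln(1 − 2Q).
1 − 2P − Q = 0.501308, giving −½ ln(0.501308) = 0.345267.
1 − 2Q = 0.395288, giving −¼ ln(0.395288) = 0.232035.
d = 0.345267 + 0.232035 = 0.577302.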